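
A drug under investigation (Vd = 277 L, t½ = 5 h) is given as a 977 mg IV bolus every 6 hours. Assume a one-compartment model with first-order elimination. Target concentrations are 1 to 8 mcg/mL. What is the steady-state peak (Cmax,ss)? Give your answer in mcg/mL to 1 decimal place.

k = ln2/t½ = ln2/5 ≈ 0.138629 h⁻¹; fraction remaining f = e^(−kτ) = e^(−0.138629×6) ≈ 0.4353.
At steady state, accumulation factor R = 1/(1 − e^(−kτ)) ≈ 1.7709.
Each bolus raises the concentration by D/Vd = 977/277 ≈ 3.527 mcg/mL.
Steady-state peak Cmax,ss = C₀·R ≈ 3.527 × 1.7709 ≈ 6.246 mcg/mL.
Peak 6.2 mcg/mL vs MTC 8 mcg/mL: below toxic threshold.

6.2 mcg/mL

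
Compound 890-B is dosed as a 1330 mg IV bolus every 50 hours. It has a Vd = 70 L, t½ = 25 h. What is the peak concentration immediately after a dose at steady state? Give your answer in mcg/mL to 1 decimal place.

τ = 50 h = 2 half-lives, so f = (1/2)^2 = 0.25.
At steady state, R = 1/(1 − 0.25) = 4/3.
Single-dose peak C₀ = D/Vd = 1330/70 = 19 mcg/mL.
Steady-state peak Cmax,ss = C₀·R = 19 × 4/3 ≈ 25.333 mcg/mL.

25.3 mcg/mL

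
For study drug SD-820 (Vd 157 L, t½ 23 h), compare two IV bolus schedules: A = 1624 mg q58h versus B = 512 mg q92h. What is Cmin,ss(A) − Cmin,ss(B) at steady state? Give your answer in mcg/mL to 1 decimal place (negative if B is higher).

2.0 mcg/mL

Regimen A: f = (1/2)^(58/23) ≈ 0.1741; Cmin,ss = (1624/157)·f/(1−f) ≈ 2.181 mcg/mL.
Regimen B: f = (1/2)^(92/23) ≈ 0.0625; Cmin,ss = (512/157)·f/(1−f) ≈ 0.217 mcg/mL.
Difference ≈ 2.181 − 0.217 ≈ 1.964 mcg/mL.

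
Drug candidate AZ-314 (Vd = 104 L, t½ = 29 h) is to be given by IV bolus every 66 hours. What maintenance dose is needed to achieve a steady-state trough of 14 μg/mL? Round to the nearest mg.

τ/t½ = 66/29 ≈ 2.2759, so f = (1/2)^(66/29) ≈ 0.206489.
Cmin,ss = (D/Vd)·f/(1−f), so D = Cmin,ss·Vd·(1−f)/f.
D = 14 × 104 × (1−f)/f ≈ 14 × 104 × 3.84287 ≈ 5595.22 mg.

5595 mg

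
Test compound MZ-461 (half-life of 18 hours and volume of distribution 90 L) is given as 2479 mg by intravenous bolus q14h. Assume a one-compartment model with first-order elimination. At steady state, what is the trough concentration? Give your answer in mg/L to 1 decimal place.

Over one 14-h interval, 14/18 ≈ 0.77778 half-lives elapse, leaving f ≈ 0.5833 of each dose.
At steady state, accumulation factor R = 1/(1 − e^(−kτ)) ≈ 2.3998.
Each bolus raises the concentration by D/Vd = 2479/90 ≈ 27.544 mg/L.
Steady-state peak Cmax,ss = C₀·R ≈ 27.544 × 2.3998 ≈ 66.100 mg/L.
Steady-state trough Cmin,ss = Cmax,ss·f ≈ 66.100 × 0.5833 ≈ 38.556 mg/L.

38.6 mg/L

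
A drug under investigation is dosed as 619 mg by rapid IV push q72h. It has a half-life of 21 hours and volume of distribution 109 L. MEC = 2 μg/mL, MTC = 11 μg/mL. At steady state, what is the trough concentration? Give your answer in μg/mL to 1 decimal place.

0.6 μg/mL

Over one 72-h interval, 72/21 ≈ 3.4286 half-lives elapse, leaving f ≈ 0.0929 of each dose.
Accumulation ratio R = 1/(1 − f) ≈ 1/0.9071 ≈ 1.1024.
Single-dose peak C₀ = D/Vd = 619/109 ≈ 5.679 μg/mL.
Cmax,ss = C₀/(1 − f) ≈ 5.679/0.9071 ≈ 6.261 μg/mL.
One interval later, Cmin,ss = Cmax,ss·e^(−kτ) ≈ 6.261 × 0.0929 ≈ 0.582 μg/mL.
Trough 0.6 μg/mL vs MEC 2 μg/mL: subtherapeutic.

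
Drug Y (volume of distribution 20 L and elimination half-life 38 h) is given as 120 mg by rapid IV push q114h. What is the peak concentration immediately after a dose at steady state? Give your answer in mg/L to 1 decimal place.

The dosing interval is 3 half-lives, so f = 2^(−3) = 0.125.
Accumulation ratio R = 1/(1 − f) = 1/0.875 = 8/7.
Single-dose peak C₀ = D/Vd = 120/20 = 6 mg/L.
Steady-state peak Cmax,ss = C₀·R = 6 × 8/7 ≈ 6.857 mg/L.

6.9 mg/L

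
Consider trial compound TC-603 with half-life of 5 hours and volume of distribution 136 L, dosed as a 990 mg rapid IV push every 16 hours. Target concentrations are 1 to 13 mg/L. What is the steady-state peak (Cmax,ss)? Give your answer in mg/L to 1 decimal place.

Over one 16-h interval, 16/5 ≈ 3.2 half-lives elapse, leaving f ≈ 0.1088 of each dose.
Accumulation ratio R = 1/(1 − f) ≈ 1/0.8912 ≈ 1.1221.
Single-dose peak C₀ = D/Vd = 990/136 ≈ 7.279 mg/L.
Steady-state peak Cmax,ss = C₀·R ≈ 7.279 × 1.1221 ≈ 8.168 mg/L.
Peak 8.2 mg/L vs MTC 13 mg/L: below toxic threshold.

8.2 mg/L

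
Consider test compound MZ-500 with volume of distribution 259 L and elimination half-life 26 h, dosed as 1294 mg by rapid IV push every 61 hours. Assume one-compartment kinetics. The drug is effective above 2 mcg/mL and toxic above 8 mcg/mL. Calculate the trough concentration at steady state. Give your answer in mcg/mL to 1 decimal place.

τ/t½ = 61/26 ≈ 2.3462, so fraction remaining f = (1/2)^(61/26) ≈ 0.1967.
Accumulation ratio R = 1/(1 − f) ≈ 1/0.8033 ≈ 1.2449.
Each bolus raises the concentration by D/Vd = 1294/259 ≈ 4.996 mcg/mL.
Cmax,ss = C₀/(1 − f) ≈ 4.996/0.8033 ≈ 6.219 mcg/mL.
Steady-state trough Cmin,ss = Cmax,ss·f ≈ 6.219 × 0.1967 ≈ 1.223 mcg/mL.
Trough 1.2 mcg/mL vs MEC 2 mcg/mL: subtherapeutic.

1.2 mcg/mL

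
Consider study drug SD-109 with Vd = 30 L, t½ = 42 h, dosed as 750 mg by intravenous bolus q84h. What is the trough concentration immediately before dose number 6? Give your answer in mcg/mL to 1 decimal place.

f = (1/2)^(τ/t½) = (1/2)^(84/42) ≈ 0.2500.
C₀ = D/Vd = 750/30 ≈ 25.000 mcg/mL.
Before the 6th dose, 5 doses have been given. Superposition: Cmin = C₀·(f + f² + … + f^5).
≈ 25.000 × (0.2500 + 0.0625 + 0.0156 + 0.0039 + 0.0010) ≈ 25.000 × 0.3330 ≈ 8.325 mcg/mL.

8.3 mcg/mL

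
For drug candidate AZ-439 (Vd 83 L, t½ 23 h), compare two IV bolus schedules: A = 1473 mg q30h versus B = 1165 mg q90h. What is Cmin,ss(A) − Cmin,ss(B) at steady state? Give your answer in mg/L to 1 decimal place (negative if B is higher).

Regimen A: f = (1/2)^(30/23) ≈ 0.4049; Cmin,ss = (1473/83)·f/(1−f) ≈ 12.075 mg/L.
Regimen B: f = (1/2)^(90/23) ≈ 0.0664; Cmin,ss = (1165/83)·f/(1−f) ≈ 0.998 mg/L.
Difference ≈ 12.075 − 0.998 ≈ 11.077 mg/L.

11.1 mg/L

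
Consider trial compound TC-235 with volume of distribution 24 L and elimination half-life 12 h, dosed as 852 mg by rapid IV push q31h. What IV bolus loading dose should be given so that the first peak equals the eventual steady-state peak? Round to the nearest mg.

1023 mg

f = (1/2)^(31/12) ≈ 0.166855; accumulation ratio R = 1/(1−f) ≈ 1.20027.
Loading dose to hit Cmax,ss on first dose: D_load = D_maint·R ≈ 852 × 1.20027 ≈ 1022.63 mg.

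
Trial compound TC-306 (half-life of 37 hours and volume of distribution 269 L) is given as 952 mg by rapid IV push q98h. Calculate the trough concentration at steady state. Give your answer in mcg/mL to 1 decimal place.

k = ln2/t½ = ln2/37 ≈ 0.018734 h⁻¹; fraction remaining f = e^(−kτ) = e^(−0.018734×98) ≈ 0.1595.
Each bolus raises the concentration by D/Vd = 952/269 ≈ 3.539 mcg/mL.
Steady-state trough Cmin,ss = C₀·f/(1−f) ≈ 3.539 × 0.1595/0.8405 ≈ 0.672 mcg/mL.

0.7 mcg/mL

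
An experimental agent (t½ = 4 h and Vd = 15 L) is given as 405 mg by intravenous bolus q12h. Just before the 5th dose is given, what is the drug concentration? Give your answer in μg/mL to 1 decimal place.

f = (1/2)^(τ/t½) = (1/2)^(12/4) ≈ 0.1250.
C₀ = D/Vd = 405/15 ≈ 27.000 μg/mL.
Before the 5th dose, 4 doses have been given. Superposition: Cmin = C₀·(f + f² + … + f^4).
≈ 27.000 × (0.1250 + 0.0156 + 0.0020 + 0.0002) ≈ 27.000 × 0.1428 ≈ 3.856 μg/mL.

3.9 μg/mL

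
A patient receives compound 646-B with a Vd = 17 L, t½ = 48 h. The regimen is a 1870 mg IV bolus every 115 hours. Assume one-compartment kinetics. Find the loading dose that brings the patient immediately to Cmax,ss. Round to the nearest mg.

2309 mg

f = (1/2)^(115/48) ≈ 0.190013; accumulation ratio R = 1/(1−f) ≈ 1.23459.
Loading dose to hit Cmax,ss on first dose: D_load = D_maint·R ≈ 1870 × 1.23459 ≈ 2308.68 mg.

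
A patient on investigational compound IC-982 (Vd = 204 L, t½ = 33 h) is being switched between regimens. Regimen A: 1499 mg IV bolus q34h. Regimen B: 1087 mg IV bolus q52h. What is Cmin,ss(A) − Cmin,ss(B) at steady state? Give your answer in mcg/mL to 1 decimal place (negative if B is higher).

4.4 mcg/mL

Regimen A: f = (1/2)^(34/33) ≈ 0.4896; Cmin,ss = (1499/204)·f/(1−f) ≈ 7.049 mcg/mL.
Regimen B: f = (1/2)^(52/33) ≈ 0.3355; Cmin,ss = (1087/204)·f/(1−f) ≈ 2.690 mcg/mL.
Difference ≈ 7.049 − 2.690 ≈ 4.359 mcg/mL.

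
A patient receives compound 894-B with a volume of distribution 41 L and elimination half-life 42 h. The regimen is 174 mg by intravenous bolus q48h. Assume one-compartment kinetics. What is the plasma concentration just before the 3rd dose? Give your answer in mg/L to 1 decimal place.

2.8 mg/L

f = (1/2)^(τ/t½) = (1/2)^(48/42) ≈ 0.4529.
C₀ = D/Vd = 174/41 ≈ 4.244 mg/L.
Before the 3rd dose, 2 doses have been given. Superposition: Cmin = C₀·(f + f²).
≈ 4.244 × (0.4529 + 0.2051) ≈ 4.244 × 0.6580 ≈ 2.793 mg/L.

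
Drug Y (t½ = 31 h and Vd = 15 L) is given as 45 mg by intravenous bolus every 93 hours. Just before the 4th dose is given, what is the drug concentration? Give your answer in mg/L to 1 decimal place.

0.4 mg/L

f = (1/2)^(τ/t½) = (1/2)^(93/31) ≈ 0.1250.
C₀ = D/Vd = 45/15 ≈ 3.000 mg/L.
Before the 4th dose, 3 doses have been given. Superposition: Cmin = C₀·(f + f² + … + f^3).
≈ 3.000 × (0.1250 + 0.0156 + 0.0020) ≈ 3.000 × 0.1426 ≈ 0.428 mg/L.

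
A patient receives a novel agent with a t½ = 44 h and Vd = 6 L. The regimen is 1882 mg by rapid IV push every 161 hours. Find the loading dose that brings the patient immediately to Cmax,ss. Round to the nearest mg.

2044 mg

f = (1/2)^(161/44) ≈ 0.079160; accumulation ratio R = 1/(1−f) ≈ 1.08596.
Loading dose to hit Cmax,ss on first dose: D_load = D_maint·R ≈ 1882 × 1.08596 ≈ 2043.78 mg.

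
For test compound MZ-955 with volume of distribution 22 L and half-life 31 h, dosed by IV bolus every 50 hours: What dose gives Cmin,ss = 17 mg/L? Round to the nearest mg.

τ/t½ = 50/31 ≈ 1.6129, so f = (1/2)^(50/31) ≈ 0.326940.
Cmin,ss = (D/Vd)·f/(1−f), so D = Cmin,ss·Vd·(1−f)/f.
D = 17 × 22 × (1−f)/f ≈ 17 × 22 × 2.05867 ≈ 769.94 mg.

770 mg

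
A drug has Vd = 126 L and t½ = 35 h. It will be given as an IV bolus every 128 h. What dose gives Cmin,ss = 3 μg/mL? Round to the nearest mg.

4391 mg

τ/t½ = 128/35 ≈ 3.6571, so f = (1/2)^(128/35) ≈ 0.079267.
Cmin,ss = (D/Vd)·f/(1−f), so D = Cmin,ss·Vd·(1−f)/f.
D = 3 × 126 × (1−f)/f ≈ 3 × 126 × 11.61559 ≈ 4390.69 mg.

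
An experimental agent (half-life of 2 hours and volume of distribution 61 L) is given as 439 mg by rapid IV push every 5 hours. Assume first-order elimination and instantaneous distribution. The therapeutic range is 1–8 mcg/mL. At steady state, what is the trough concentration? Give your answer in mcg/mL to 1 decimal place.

k = ln2/t½ = ln2/2 ≈ 0.346574 h⁻¹; fraction remaining f = e^(−kτ) = e^(−0.346574×5) ≈ 0.1768.
At steady state, accumulation factor R = 1/(1 − e^(−kτ)) ≈ 1.2148.
Each bolus raises the concentration by D/Vd = 439/61 ≈ 7.197 mcg/mL.
Steady-state peak Cmax,ss = C₀·R ≈ 7.197 × 1.2148 ≈ 8.743 mcg/mL.
One interval later, Cmin,ss = Cmax,ss·e^(−kτ) ≈ 8.743 × 0.1768 ≈ 1.546 mcg/mL.
Trough 1.5 mcg/mL vs MEC 1 mcg/mL: adequate.

1.5 mcg/mL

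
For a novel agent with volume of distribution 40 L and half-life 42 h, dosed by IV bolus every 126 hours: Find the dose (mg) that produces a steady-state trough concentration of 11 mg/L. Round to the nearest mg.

τ/t½ = 126/42 ≈ 3, so f = (1/2)^(126/42) ≈ 0.125000.
Cmin,ss = (D/Vd)·f/(1−f), so D = Cmin,ss·Vd·(1−f)/f.
D = 11 × 40 × (1−f)/f ≈ 11 × 40 × 7.00000 ≈ 3080.00 mg.

3080 mg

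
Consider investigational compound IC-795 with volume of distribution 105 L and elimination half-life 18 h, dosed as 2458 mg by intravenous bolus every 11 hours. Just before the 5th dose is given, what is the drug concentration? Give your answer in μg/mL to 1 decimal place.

36.2 μg/mL

f = (1/2)^(τ/t½) = (1/2)^(11/18) ≈ 0.6547.
C₀ = D/Vd = 2458/105 ≈ 23.410 μg/mL.
Before the 5th dose, 4 doses have been given. Superposition: Cmin = C₀·(f + f² + … + f^4).
≈ 23.410 × (0.6547 + 0.4286 + 0.2806 + 0.1837) ≈ 23.410 × 1.5476 ≈ 36.229 μg/mL.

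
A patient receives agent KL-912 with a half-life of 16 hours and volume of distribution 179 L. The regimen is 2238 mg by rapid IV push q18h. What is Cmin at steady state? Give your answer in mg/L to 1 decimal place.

Over one 18-h interval, 18/16 ≈ 1.125 half-lives elapse, leaving f ≈ 0.4585 of each dose.
At steady state, accumulation factor R = 1/(1 − e^(−kτ)) ≈ 1.8467.
Single-dose peak C₀ = D/Vd = 2238/179 ≈ 12.503 mg/L.
Steady-state peak Cmax,ss = C₀·R ≈ 12.503 × 1.8467 ≈ 23.089 mg/L.
One interval later, Cmin,ss = Cmax,ss·e^(−kτ) ≈ 23.089 × 0.4585 ≈ 10.586 mg/L.

10.6 mg/L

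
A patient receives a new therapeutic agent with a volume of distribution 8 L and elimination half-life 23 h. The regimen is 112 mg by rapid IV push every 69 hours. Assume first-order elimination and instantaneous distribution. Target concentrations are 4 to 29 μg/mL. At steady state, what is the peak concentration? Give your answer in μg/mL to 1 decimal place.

τ = 69 h = 3 half-lives, so f = (1/2)^3 = 0.125.
At steady state, R = 1/(1 − 0.125) = 8/7.
Single-dose peak C₀ = D/Vd = 112/8 = 14 μg/mL.
Steady-state peak Cmax,ss = C₀·R = 14 × 8/7 ≈ 16.000 μg/mL.
Peak 16.0 μg/mL vs MTC 29 μg/mL: below toxic threshold.

16.0 μg/mL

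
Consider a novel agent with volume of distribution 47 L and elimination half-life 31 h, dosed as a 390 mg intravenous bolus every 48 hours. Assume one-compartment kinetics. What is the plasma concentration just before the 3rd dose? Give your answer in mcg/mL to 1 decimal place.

3.8 mcg/mL

f = (1/2)^(τ/t½) = (1/2)^(48/31) ≈ 0.3419.
C₀ = D/Vd = 390/47 ≈ 8.298 mcg/mL.
Before the 3rd dose, 2 doses have been given. Superposition: Cmin = C₀·(f + f²).
≈ 8.298 × (0.3419 + 0.1169) ≈ 8.298 × 0.4588 ≈ 3.807 mcg/mL.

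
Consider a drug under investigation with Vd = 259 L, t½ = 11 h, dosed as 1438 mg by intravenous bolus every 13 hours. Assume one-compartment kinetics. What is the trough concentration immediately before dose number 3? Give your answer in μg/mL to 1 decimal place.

f = (1/2)^(τ/t½) = (1/2)^(13/11) ≈ 0.4408.
C₀ = D/Vd = 1438/259 ≈ 5.552 μg/mL.
Before the 3rd dose, 2 doses have been given. Superposition: Cmin = C₀·(f + f²).
≈ 5.552 × (0.4408 + 0.1943) ≈ 5.552 × 0.6351 ≈ 3.526 μg/mL.

3.5 μg/mL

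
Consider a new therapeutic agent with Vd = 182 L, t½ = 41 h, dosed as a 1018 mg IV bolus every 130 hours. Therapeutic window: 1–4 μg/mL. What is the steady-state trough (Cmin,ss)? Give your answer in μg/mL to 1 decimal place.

k = ln2/t½ = ln2/41 ≈ 0.016906 h⁻¹; fraction remaining f = e^(−kτ) = e^(−0.016906×130) ≈ 0.1110.
Each bolus raises the concentration by D/Vd = 1018/182 ≈ 5.593 μg/mL.
Steady-state trough Cmin,ss = C₀·f/(1−f) ≈ 5.593 × 0.1110/0.8890 ≈ 0.698 μg/mL.
Trough 0.7 μg/mL vs MEC 1 μg/mL: subtherapeutic.

0.7 μg/mL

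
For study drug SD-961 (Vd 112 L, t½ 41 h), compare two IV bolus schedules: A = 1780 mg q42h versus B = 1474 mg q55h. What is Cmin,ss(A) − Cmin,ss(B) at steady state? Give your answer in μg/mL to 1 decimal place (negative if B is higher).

Regimen A: f = (1/2)^(42/41) ≈ 0.4916; Cmin,ss = (1780/112)·f/(1−f) ≈ 15.368 μg/mL.
Regimen B: f = (1/2)^(55/41) ≈ 0.3946; Cmin,ss = (1474/112)·f/(1−f) ≈ 8.578 μg/mL.
Difference ≈ 15.368 − 8.578 ≈ 6.790 μg/mL.

6.8 μg/mL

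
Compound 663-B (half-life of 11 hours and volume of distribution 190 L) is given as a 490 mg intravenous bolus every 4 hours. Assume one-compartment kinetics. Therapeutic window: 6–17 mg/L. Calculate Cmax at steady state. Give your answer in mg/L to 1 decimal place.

11.6 mg/L

k = ln2/t½ = ln2/11 ≈ 0.063013 h⁻¹; fraction remaining f = e^(−kτ) = e^(−0.063013×4) ≈ 0.7772.
At steady state, accumulation factor R = 1/(1 − e^(−kτ)) ≈ 4.4883.
Single-dose peak C₀ = D/Vd = 490/190 ≈ 2.579 mg/L.
Cmax,ss = C₀/(1 − f) ≈ 2.579/0.2228 ≈ 11.575 mg/L.
Peak 11.6 mg/L vs MTC 17 mg/L: below toxic threshold.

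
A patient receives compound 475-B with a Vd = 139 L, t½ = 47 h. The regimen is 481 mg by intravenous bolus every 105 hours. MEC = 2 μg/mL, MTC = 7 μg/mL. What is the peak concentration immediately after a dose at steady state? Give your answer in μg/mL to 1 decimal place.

τ/t½ = 105/47 ≈ 2.234, so fraction remaining f = (1/2)^(105/47) ≈ 0.2126.
Accumulation ratio R = 1/(1 − f) ≈ 1/0.7874 ≈ 1.2700.
Each bolus raises the concentration by D/Vd = 481/139 ≈ 3.460 μg/mL.
Steady-state peak Cmax,ss = C₀·R ≈ 3.460 × 1.2700 ≈ 4.394 μg/mL.
Peak 4.4 μg/mL vs MTC 7 μg/mL: below toxic threshold.

4.4 μg/mL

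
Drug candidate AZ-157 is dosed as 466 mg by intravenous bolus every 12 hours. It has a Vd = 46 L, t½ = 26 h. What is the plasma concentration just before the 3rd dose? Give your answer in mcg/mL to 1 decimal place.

12.7 mcg/mL

f = (1/2)^(τ/t½) = (1/2)^(12/26) ≈ 0.7262.
C₀ = D/Vd = 466/46 ≈ 10.130 mcg/mL.
Before the 3rd dose, 2 doses have been given. Superposition: Cmin = C₀·(f + f²).
≈ 10.130 × (0.7262 + 0.5274) ≈ 10.130 × 1.2536 ≈ 12.699 mcg/mL.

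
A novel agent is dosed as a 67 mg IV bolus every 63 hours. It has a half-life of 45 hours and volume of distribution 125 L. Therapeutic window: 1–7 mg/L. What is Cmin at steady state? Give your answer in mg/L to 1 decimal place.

Over one 63-h interval, 63/45 ≈ 1.4 half-lives elapse, leaving f ≈ 0.3789 of each dose.
At steady state, accumulation factor R = 1/(1 − e^(−kτ)) ≈ 1.6100.
Single-dose peak C₀ = D/Vd = 67/125 ≈ 0.536 mg/L.
Steady-state peak Cmax,ss = C₀·R ≈ 0.536 × 1.6100 ≈ 0.863 mg/L.
Steady-state trough Cmin,ss = Cmax,ss·f ≈ 0.863 × 0.3789 ≈ 0.327 mg/L.
Trough 0.3 mg/L vs MEC 1 mg/L: subtherapeutic.

0.3 mg/L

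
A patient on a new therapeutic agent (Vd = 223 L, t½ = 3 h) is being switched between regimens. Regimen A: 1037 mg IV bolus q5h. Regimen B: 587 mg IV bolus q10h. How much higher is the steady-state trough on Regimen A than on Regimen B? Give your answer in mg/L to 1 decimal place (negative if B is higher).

1.8 mg/L

Regimen A: f = (1/2)^(5/3) ≈ 0.3150; Cmin,ss = (1037/223)·f/(1−f) ≈ 2.138 mg/L.
Regimen B: f = (1/2)^(10/3) ≈ 0.0992; Cmin,ss = (587/223)·f/(1−f) ≈ 0.290 mg/L.
Difference ≈ 2.138 − 0.290 ≈ 1.848 mg/L.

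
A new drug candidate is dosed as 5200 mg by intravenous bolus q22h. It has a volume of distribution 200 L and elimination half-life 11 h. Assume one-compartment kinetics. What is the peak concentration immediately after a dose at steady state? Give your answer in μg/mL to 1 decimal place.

The dosing interval is 2 half-lives, so f = 2^(−2) = 0.25.
At steady state, R = 1/(1 − 0.25) = 4/3.
Single-dose peak C₀ = D/Vd = 5200/200 = 26 μg/mL.
Steady-state peak Cmax,ss = C₀·R = 26 × 4/3 ≈ 34.667 μg/mL.

34.7 μg/mL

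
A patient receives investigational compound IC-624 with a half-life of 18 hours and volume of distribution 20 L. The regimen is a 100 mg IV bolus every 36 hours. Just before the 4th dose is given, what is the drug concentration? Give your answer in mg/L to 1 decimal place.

1.6 mg/L

f = (1/2)^(τ/t½) = (1/2)^(36/18) ≈ 0.2500.
C₀ = D/Vd = 100/20 ≈ 5.000 mg/L.
Before the 4th dose, 3 doses have been given. Superposition: Cmin = C₀·(f + f² + … + f^3).
≈ 5.000 × (0.2500 + 0.0625 + 0.0156) ≈ 5.000 × 0.3281 ≈ 1.641 mg/L.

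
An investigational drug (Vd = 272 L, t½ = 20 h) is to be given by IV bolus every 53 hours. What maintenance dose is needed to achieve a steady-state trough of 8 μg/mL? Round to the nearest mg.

τ/t½ = 53/20 ≈ 2.65, so f = (1/2)^(53/20) ≈ 0.159320.
Cmin,ss = (D/Vd)·f/(1−f), so D = Cmin,ss·Vd·(1−f)/f.
D = 8 × 272 × (1−f)/f ≈ 8 × 272 × 5.27668 ≈ 11482.06 mg.

11482 mg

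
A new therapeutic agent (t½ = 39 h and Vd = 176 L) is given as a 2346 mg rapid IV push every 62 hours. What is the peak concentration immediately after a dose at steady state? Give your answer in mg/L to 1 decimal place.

20.0 mg/L

k = ln2/t½ = ln2/39 ≈ 0.017773 h⁻¹; fraction remaining f = e^(−kτ) = e^(−0.017773×62) ≈ 0.3322.
Accumulation ratio R = 1/(1 − f) ≈ 1/0.6678 ≈ 1.4975.
Single-dose peak C₀ = D/Vd = 2346/176 ≈ 13.330 mg/L.
Steady-state peak Cmax,ss = C₀·R ≈ 13.330 × 1.4975 ≈ 19.962 mg/L.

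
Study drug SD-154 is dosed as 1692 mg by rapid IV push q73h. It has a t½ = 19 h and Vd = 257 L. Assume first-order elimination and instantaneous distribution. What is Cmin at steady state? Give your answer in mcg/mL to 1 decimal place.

0.5 mcg/mL

Over one 73-h interval, 73/19 ≈ 3.8421 half-lives elapse, leaving f ≈ 0.0697 of each dose.
Single-dose peak C₀ = D/Vd = 1692/257 ≈ 6.584 mcg/mL.
Steady-state trough Cmin,ss = C₀·f/(1−f) ≈ 6.584 × 0.0697/0.9303 ≈ 0.493 mcg/mL.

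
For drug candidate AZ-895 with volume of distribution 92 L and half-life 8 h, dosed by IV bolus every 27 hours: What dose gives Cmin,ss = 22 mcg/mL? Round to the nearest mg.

τ/t½ = 27/8 ≈ 3.375, so f = (1/2)^(27/8) ≈ 0.096388.
Cmin,ss = (D/Vd)·f/(1−f), so D = Cmin,ss·Vd·(1−f)/f.
D = 22 × 92 × (1−f)/f ≈ 22 × 92 × 9.37474 ≈ 18974.47 mg.

18974 mg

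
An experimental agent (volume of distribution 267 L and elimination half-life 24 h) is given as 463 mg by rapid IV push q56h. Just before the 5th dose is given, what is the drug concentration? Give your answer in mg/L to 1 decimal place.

f = (1/2)^(τ/t½) = (1/2)^(56/24) ≈ 0.1984.
C₀ = D/Vd = 463/267 ≈ 1.734 mg/L.
Before the 5th dose, 4 doses have been given. Superposition: Cmin = C₀·(f + f² + … + f^4).
≈ 1.734 × (0.1984 + 0.0394 + 0.0078 + 0.0015) ≈ 1.734 × 0.2471 ≈ 0.428 mg/L.

0.4 mg/L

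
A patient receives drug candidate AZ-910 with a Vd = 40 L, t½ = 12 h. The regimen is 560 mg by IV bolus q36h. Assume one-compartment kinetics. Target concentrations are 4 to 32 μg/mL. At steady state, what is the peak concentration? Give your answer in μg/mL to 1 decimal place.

16.0 μg/mL

The dosing interval is 3 half-lives, so f = 2^(−3) = 0.125.
Accumulation ratio R = 1/(1 − f) = 1/0.875 = 8/7.
Single-dose peak C₀ = D/Vd = 560/40 = 14 μg/mL.
Steady-state peak Cmax,ss = C₀·R = 14 × 8/7 ≈ 16.000 μg/mL.
Peak 16.0 μg/mL vs MTC 32 μg/mL: below toxic threshold.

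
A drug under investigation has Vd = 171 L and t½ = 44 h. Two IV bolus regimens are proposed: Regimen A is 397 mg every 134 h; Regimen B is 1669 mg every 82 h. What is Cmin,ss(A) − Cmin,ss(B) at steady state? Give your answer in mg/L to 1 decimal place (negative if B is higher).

Regimen A: f = (1/2)^(134/44) ≈ 0.1211; Cmin,ss = (397/171)·f/(1−f) ≈ 0.320 mg/L.
Regimen B: f = (1/2)^(82/44) ≈ 0.2748; Cmin,ss = (1669/171)·f/(1−f) ≈ 3.698 mg/L.
Difference ≈ 0.320 − 3.698 ≈ -3.378 mg/L.

-3.4 mg/L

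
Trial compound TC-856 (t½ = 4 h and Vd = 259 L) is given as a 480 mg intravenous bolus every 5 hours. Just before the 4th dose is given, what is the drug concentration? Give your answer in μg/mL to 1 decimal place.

f = (1/2)^(τ/t½) = (1/2)^(5/4) ≈ 0.4204.
C₀ = D/Vd = 480/259 ≈ 1.853 μg/mL.
Before the 4th dose, 3 doses have been given. Superposition: Cmin = C₀·(f + f² + … + f^3).
≈ 1.853 × (0.4204 + 0.1767 + 0.0743) ≈ 1.853 × 0.6714 ≈ 1.244 μg/mL.

1.2 μg/mL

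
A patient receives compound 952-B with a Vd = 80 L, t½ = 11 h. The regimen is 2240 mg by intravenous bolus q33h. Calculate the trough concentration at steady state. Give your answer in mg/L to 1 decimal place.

4.0 mg/L

τ = 33 h = 3 half-lives, so f = (1/2)^3 = 0.125.
At steady state, R = 1/(1 − 0.125) = 8/7.
Single-dose peak C₀ = D/Vd = 2240/80 = 28 mg/L.
Steady-state peak Cmax,ss = C₀·R = 28 × 8/7 ≈ 32.000 mg/L.
Steady-state trough Cmin,ss = Cmax,ss·f ≈ 32.000 × 0.125 ≈ 4.000 mg/L.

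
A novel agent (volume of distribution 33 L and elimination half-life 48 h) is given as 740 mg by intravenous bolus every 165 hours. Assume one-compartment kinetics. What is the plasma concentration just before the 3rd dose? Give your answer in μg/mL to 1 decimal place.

2.3 μg/mL

f = (1/2)^(τ/t½) = (1/2)^(165/48) ≈ 0.0923.
C₀ = D/Vd = 740/33 ≈ 22.424 μg/mL.
Before the 3rd dose, 2 doses have been given. Superposition: Cmin = C₀·(f + f²).
≈ 22.424 × (0.0923 + 0.0085) ≈ 22.424 × 0.1008 ≈ 2.260 μg/mL.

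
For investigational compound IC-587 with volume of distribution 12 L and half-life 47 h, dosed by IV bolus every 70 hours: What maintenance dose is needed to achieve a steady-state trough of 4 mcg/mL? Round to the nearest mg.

87 mg

τ/t½ = 70/47 ≈ 1.4894, so f = (1/2)^(70/47) ≈ 0.356170.
Cmin,ss = (D/Vd)·f/(1−f), so D = Cmin,ss·Vd·(1−f)/f.
D = 4 × 12 × (1−f)/f ≈ 4 × 12 × 1.80765 ≈ 86.77 mg.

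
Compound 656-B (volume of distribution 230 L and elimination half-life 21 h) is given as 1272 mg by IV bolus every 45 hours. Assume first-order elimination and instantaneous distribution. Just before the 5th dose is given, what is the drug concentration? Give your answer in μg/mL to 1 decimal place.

1.6 μg/mL

f = (1/2)^(τ/t½) = (1/2)^(45/21) ≈ 0.2264.
C₀ = D/Vd = 1272/230 ≈ 5.530 μg/mL.
Before the 5th dose, 4 doses have been given. Superposition: Cmin = C₀·(f + f² + … + f^4).
≈ 5.530 × (0.2264 + 0.0513 + 0.0116 + 0.0026) ≈ 5.530 × 0.2919 ≈ 1.614 μg/mL.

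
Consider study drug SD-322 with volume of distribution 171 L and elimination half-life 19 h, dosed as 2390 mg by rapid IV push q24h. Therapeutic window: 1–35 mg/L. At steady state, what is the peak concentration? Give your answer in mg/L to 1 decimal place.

k = ln2/t½ = ln2/19 ≈ 0.036481 h⁻¹; fraction remaining f = e^(−kτ) = e^(−0.036481×24) ≈ 0.4166.
Accumulation ratio R = 1/(1 − f) ≈ 1/0.5834 ≈ 1.7141.
Each bolus raises the concentration by D/Vd = 2390/171 ≈ 13.977 mg/L.
Steady-state peak Cmax,ss = C₀·R ≈ 13.977 × 1.7141 ≈ 23.958 mg/L.
Peak 24.0 mg/L vs MTC 35 mg/L: below toxic threshold.

24.0 mg/L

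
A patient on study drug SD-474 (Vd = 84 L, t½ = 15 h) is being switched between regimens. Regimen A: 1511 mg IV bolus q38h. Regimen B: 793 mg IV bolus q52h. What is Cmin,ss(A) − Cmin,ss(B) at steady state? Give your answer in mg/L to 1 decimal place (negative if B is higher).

Regimen A: f = (1/2)^(38/15) ≈ 0.1727; Cmin,ss = (1511/84)·f/(1−f) ≈ 3.755 mg/L.
Regimen B: f = (1/2)^(52/15) ≈ 0.0905; Cmin,ss = (793/84)·f/(1−f) ≈ 0.939 mg/L.
Difference ≈ 3.755 − 0.939 ≈ 2.816 mg/L.

2.8 mg/L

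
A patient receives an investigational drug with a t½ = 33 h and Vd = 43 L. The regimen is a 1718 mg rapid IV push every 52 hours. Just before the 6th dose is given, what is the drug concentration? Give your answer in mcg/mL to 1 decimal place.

f = (1/2)^(τ/t½) = (1/2)^(52/33) ≈ 0.3355.
C₀ = D/Vd = 1718/43 ≈ 39.953 mcg/mL.
Before the 6th dose, 5 doses have been given. Superposition: Cmin = C₀·(f + f² + … + f^5).
≈ 39.953 × (0.3355 + 0.1126 + 0.0378 + 0.0127 + 0.0043) ≈ 39.953 × 0.5029 ≈ 20.092 mcg/mL.

20.1 mcg/mL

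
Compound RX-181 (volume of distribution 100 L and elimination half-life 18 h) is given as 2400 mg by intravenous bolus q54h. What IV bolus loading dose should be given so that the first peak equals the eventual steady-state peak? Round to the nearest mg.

2743 mg

f = (1/2)^(54/18) ≈ 0.125000; accumulation ratio R = 1/(1−f) ≈ 1.14286.
Loading dose to hit Cmax,ss on first dose: D_load = D_maint·R ≈ 2400 × 1.14286 ≈ 2742.86 mg.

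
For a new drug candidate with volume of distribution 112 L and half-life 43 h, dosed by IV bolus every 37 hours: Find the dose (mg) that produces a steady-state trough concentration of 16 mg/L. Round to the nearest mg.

1462 mg

τ/t½ = 37/43 ≈ 0.86047, so f = (1/2)^(37/43) ≈ 0.550775.
Cmin,ss = (D/Vd)·f/(1−f), so D = Cmin,ss·Vd·(1−f)/f.
D = 16 × 112 × (1−f)/f ≈ 16 × 112 × 0.81562 ≈ 1461.59 mg.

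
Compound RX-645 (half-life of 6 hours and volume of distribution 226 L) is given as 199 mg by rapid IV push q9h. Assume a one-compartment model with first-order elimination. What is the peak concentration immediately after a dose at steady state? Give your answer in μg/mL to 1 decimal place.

k = ln2/t½ = ln2/6 ≈ 0.115525 h⁻¹; fraction remaining f = e^(−kτ) = e^(−0.115525×9) ≈ 0.3536.
Accumulation ratio R = 1/(1 − f) ≈ 1/0.6464 ≈ 1.5470.
Single-dose peak C₀ = D/Vd = 199/226 ≈ 0.881 μg/mL.
Cmax,ss = C₀/(1 − f) ≈ 0.881/0.6464 ≈ 1.363 μg/mL.

1.4 μg/mL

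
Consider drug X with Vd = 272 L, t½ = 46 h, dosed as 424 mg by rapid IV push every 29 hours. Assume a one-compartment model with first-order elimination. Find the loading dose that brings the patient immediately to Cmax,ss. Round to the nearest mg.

f = (1/2)^(29/46) ≈ 0.645982; accumulation ratio R = 1/(1−f) ≈ 2.82472.
Loading dose to hit Cmax,ss on first dose: D_load = D_maint·R ≈ 424 × 2.82472 ≈ 1197.68 mg.

1198 mg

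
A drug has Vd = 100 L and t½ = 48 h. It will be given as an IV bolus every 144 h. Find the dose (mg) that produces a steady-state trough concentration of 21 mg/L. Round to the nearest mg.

τ/t½ = 144/48 ≈ 3, so f = (1/2)^(144/48) ≈ 0.125000.
Cmin,ss = (D/Vd)·f/(1−f), so D = Cmin,ss·Vd·(1−f)/f.
D = 21 × 100 × (1−f)/f ≈ 21 × 100 × 7.00000 ≈ 14700.00 mg.

14700 mg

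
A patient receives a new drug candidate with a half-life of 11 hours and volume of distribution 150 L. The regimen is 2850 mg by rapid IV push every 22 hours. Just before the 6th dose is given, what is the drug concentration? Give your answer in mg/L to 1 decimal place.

6.3 mg/L

f = (1/2)^(τ/t½) = (1/2)^(22/11) ≈ 0.2500.
C₀ = D/Vd = 2850/150 ≈ 19.000 mg/L.
Before the 6th dose, 5 doses have been given. Superposition: Cmin = C₀·(f + f² + … + f^5).
≈ 19.000 × (0.2500 + 0.0625 + 0.0156 + 0.0039 + 0.0010) ≈ 19.000 × 0.3330 ≈ 6.327 mg/L.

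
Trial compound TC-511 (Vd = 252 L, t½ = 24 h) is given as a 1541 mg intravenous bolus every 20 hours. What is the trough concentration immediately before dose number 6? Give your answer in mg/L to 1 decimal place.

7.4 mg/L

f = (1/2)^(τ/t½) = (1/2)^(20/24) ≈ 0.5612.
C₀ = D/Vd = 1541/252 ≈ 6.115 mg/L.
Before the 6th dose, 5 doses have been given. Superposition: Cmin = C₀·(f + f² + … + f^5).
≈ 6.115 × (0.5612 + 0.3149 + 0.1767 + 0.0992 + 0.0557) ≈ 6.115 × 1.2077 ≈ 7.385 mg/L.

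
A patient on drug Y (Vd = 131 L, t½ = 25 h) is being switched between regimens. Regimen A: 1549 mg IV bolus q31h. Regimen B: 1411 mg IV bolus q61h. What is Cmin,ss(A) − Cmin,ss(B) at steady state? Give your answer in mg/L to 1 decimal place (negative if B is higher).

6.2 mg/L

Regimen A: f = (1/2)^(31/25) ≈ 0.4234; Cmin,ss = (1549/131)·f/(1−f) ≈ 8.683 mg/L.
Regimen B: f = (1/2)^(61/25) ≈ 0.1843; Cmin,ss = (1411/131)·f/(1−f) ≈ 2.434 mg/L.
Difference ≈ 8.683 − 2.434 ≈ 6.249 mg/L.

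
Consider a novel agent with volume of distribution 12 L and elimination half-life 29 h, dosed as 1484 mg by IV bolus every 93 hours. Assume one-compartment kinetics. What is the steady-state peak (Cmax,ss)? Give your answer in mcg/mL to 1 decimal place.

138.7 mcg/mL

k = ln2/t½ = ln2/29 ≈ 0.023902 h⁻¹; fraction remaining f = e^(−kτ) = e^(−0.023902×93) ≈ 0.1083.
Accumulation ratio R = 1/(1 − f) ≈ 1/0.8917 ≈ 1.1215.
Each bolus raises the concentration by D/Vd = 1484/12 ≈ 123.667 mcg/mL.
Steady-state peak Cmax,ss = C₀·R ≈ 123.667 × 1.1215 ≈ 138.693 mcg/mL.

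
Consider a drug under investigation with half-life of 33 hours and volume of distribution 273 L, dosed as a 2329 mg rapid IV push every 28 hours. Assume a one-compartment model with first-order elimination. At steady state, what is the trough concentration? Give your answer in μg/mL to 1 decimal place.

10.7 μg/mL

k = ln2/t½ = ln2/33 ≈ 0.021004 h⁻¹; fraction remaining f = e^(−kτ) = e^(−0.021004×28) ≈ 0.5554.
At steady state, accumulation factor R = 1/(1 − e^(−kτ)) ≈ 2.2492.
Single-dose peak C₀ = D/Vd = 2329/273 ≈ 8.531 μg/mL.
Steady-state peak Cmax,ss = C₀·R ≈ 8.531 × 2.2492 ≈ 19.188 μg/mL.
Steady-state trough Cmin,ss = Cmax,ss·f ≈ 19.188 × 0.5554 ≈ 10.657 μg/mL.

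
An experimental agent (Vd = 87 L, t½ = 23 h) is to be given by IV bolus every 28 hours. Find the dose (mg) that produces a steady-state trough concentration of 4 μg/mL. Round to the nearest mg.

τ/t½ = 28/23 ≈ 1.2174, so f = (1/2)^(28/23) ≈ 0.430060.
Cmin,ss = (D/Vd)·f/(1−f), so D = Cmin,ss·Vd·(1−f)/f.
D = 4 × 87 × (1−f)/f ≈ 4 × 87 × 1.32526 ≈ 461.19 mg.

461 mg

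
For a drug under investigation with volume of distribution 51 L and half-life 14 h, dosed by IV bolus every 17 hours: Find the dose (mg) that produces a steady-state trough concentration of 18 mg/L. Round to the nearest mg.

1212 mg

τ/t½ = 17/14 ≈ 1.2143, so f = (1/2)^(17/14) ≈ 0.430986.
Cmin,ss = (D/Vd)·f/(1−f), so D = Cmin,ss·Vd·(1−f)/f.
D = 18 × 51 × (1−f)/f ≈ 18 × 51 × 1.32026 ≈ 1212.00 mg.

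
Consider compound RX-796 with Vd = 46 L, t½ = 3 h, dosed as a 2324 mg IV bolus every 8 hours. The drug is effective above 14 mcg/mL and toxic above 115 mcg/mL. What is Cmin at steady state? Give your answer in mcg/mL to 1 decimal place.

9.4 mcg/mL

Over one 8-h interval, 8/3 ≈ 2.6667 half-lives elapse, leaving f ≈ 0.1575 of each dose.
At steady state, accumulation factor R = 1/(1 − e^(−kτ)) ≈ 1.1869.
Single-dose peak C₀ = D/Vd = 2324/46 ≈ 50.522 mcg/mL.
Steady-state peak Cmax,ss = C₀·R ≈ 50.522 × 1.1869 ≈ 59.965 mcg/mL.
One interval later, Cmin,ss = Cmax,ss·e^(−kτ) ≈ 59.965 × 0.1575 ≈ 9.444 mcg/mL.
Trough 9.4 mcg/mL vs MEC 14 mcg/mL: subtherapeutic.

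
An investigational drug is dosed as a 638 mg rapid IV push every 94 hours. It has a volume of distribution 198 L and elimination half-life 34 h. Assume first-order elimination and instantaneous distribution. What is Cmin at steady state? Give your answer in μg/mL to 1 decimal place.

0.6 μg/mL

τ/t½ = 94/34 ≈ 2.7647, so fraction remaining f = (1/2)^(94/34) ≈ 0.1471.
Accumulation ratio R = 1/(1 − f) ≈ 1/0.8529 ≈ 1.1725.
Each bolus raises the concentration by D/Vd = 638/198 ≈ 3.222 μg/mL.
Cmax,ss = C₀/(1 − f) ≈ 3.222/0.8529 ≈ 3.778 μg/mL.
Steady-state trough Cmin,ss = Cmax,ss·f ≈ 3.778 × 0.1471 ≈ 0.556 μg/mL.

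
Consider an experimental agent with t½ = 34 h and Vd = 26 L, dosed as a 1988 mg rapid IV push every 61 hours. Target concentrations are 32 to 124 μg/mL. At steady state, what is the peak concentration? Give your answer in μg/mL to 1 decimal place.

107.4 μg/mL

k = ln2/t½ = ln2/34 ≈ 0.020387 h⁻¹; fraction remaining f = e^(−kτ) = e^(−0.020387×61) ≈ 0.2883.
At steady state, accumulation factor R = 1/(1 − e^(−kτ)) ≈ 1.4051.
Single-dose peak C₀ = D/Vd = 1988/26 ≈ 76.462 μg/mL.
Cmax,ss = C₀/(1 − f) ≈ 76.462/0.7117 ≈ 107.436 μg/mL.
Peak 107.4 μg/mL vs MTC 124 μg/mL: below toxic threshold.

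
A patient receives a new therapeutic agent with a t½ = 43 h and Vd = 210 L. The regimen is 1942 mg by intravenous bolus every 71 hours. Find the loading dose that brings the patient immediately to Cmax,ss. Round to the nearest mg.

f = (1/2)^(71/43) ≈ 0.318383; accumulation ratio R = 1/(1−f) ≈ 1.46710.
Loading dose to hit Cmax,ss on first dose: D_load = D_maint·R ≈ 1942 × 1.46710 ≈ 2849.11 mg.

2849 mg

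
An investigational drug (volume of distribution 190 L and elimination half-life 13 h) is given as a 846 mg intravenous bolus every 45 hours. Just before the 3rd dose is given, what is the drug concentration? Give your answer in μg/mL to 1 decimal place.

0.4 μg/mL

f = (1/2)^(τ/t½) = (1/2)^(45/13) ≈ 0.0908.
C₀ = D/Vd = 846/190 ≈ 4.453 μg/mL.
Before the 3rd dose, 2 doses have been given. Superposition: Cmin = C₀·(f + f²).
≈ 4.453 × (0.0908 + 0.0082) ≈ 4.453 × 0.0990 ≈ 0.441 μg/mL.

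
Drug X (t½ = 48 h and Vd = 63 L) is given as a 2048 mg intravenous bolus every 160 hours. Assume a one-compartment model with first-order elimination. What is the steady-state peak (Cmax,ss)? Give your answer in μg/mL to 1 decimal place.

36.1 μg/mL

Over one 160-h interval, 160/48 ≈ 3.3333 half-lives elapse, leaving f ≈ 0.0992 of each dose.
Accumulation ratio R = 1/(1 − f) ≈ 1/0.9008 ≈ 1.1101.
Single-dose peak C₀ = D/Vd = 2048/63 ≈ 32.508 μg/mL.
Steady-state peak Cmax,ss = C₀·R ≈ 32.508 × 1.1101 ≈ 36.087 μg/mL.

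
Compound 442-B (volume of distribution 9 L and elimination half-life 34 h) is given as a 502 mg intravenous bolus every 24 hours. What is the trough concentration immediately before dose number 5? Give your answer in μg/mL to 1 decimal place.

75.9 μg/mL

f = (1/2)^(τ/t½) = (1/2)^(24/34) ≈ 0.6131.
C₀ = D/Vd = 502/9 ≈ 55.778 μg/mL.
Before the 5th dose, 4 doses have been given. Superposition: Cmin = C₀·(f + f² + … + f^4).
≈ 55.778 × (0.6131 + 0.3759 + 0.2305 + 0.1413) ≈ 55.778 × 1.3608 ≈ 75.903 μg/mL.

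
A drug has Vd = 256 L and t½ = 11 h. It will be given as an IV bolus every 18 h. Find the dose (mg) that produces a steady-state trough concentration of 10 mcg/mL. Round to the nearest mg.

τ/t½ = 18/11 ≈ 1.6364, so f = (1/2)^(18/11) ≈ 0.321666.
Cmin,ss = (D/Vd)·f/(1−f), so D = Cmin,ss·Vd·(1−f)/f.
D = 10 × 256 × (1−f)/f ≈ 10 × 256 × 2.10881 ≈ 5398.55 mg.

5399 mg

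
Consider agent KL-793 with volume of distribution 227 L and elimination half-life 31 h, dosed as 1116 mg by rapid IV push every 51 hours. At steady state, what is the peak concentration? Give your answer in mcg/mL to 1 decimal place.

τ/t½ = 51/31 ≈ 1.6452, so fraction remaining f = (1/2)^(51/31) ≈ 0.3197.
At steady state, accumulation factor R = 1/(1 − e^(−kτ)) ≈ 1.4699.
Each bolus raises the concentration by D/Vd = 1116/227 ≈ 4.916 mcg/mL.
Steady-state peak Cmax,ss = C₀·R ≈ 4.916 × 1.4699 ≈ 7.226 mcg/mL.

7.2 mcg/mL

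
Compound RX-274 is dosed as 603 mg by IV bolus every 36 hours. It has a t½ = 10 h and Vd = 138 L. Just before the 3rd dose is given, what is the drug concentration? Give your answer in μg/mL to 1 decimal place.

0.4 μg/mL

f = (1/2)^(τ/t½) = (1/2)^(36/10) ≈ 0.0825.
C₀ = D/Vd = 603/138 ≈ 4.370 μg/mL.
Before the 3rd dose, 2 doses have been given. Superposition: Cmin = C₀·(f + f²).
≈ 4.370 × (0.0825 + 0.0068) ≈ 4.370 × 0.0893 ≈ 0.390 μg/mL.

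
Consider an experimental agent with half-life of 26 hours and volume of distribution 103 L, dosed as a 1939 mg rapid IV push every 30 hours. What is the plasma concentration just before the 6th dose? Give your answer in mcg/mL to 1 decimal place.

f = (1/2)^(τ/t½) = (1/2)^(30/26) ≈ 0.4494.
C₀ = D/Vd = 1939/103 ≈ 18.825 mcg/mL.
Before the 6th dose, 5 doses have been given. Superposition: Cmin = C₀·(f + f² + … + f^5).
≈ 18.825 × (0.4494 + 0.2020 + 0.0908 + 0.0408 + 0.0183) ≈ 18.825 × 0.8013 ≈ 15.084 mcg/mL.

15.1 mcg/mL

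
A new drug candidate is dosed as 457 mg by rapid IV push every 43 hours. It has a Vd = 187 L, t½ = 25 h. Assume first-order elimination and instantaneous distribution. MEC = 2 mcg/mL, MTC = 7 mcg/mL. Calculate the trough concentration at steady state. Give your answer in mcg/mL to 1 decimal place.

1.1 mcg/mL

τ/t½ = 43/25 ≈ 1.72, so fraction remaining f = (1/2)^(43/25) ≈ 0.3035.
Accumulation ratio R = 1/(1 − f) ≈ 1/0.6965 ≈ 1.4358.
Each bolus raises the concentration by D/Vd = 457/187 ≈ 2.444 mcg/mL.
Steady-state peak Cmax,ss = C₀·R ≈ 2.444 × 1.4358 ≈ 3.509 mcg/mL.
One interval later, Cmin,ss = Cmax,ss·e^(−kτ) ≈ 3.509 × 0.3035 ≈ 1.065 mcg/mL.
Trough 1.1 mcg/mL vs MEC 2 mcg/mL: subtherapeutic.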